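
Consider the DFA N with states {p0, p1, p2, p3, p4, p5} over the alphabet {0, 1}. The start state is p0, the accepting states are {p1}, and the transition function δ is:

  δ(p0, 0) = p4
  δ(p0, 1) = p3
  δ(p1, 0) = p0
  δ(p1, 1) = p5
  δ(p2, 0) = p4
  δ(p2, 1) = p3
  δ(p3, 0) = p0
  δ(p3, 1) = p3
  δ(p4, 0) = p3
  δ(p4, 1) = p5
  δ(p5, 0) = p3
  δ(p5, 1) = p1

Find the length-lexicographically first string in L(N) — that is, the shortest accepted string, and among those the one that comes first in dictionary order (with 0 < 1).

011

A breadth-first search from p0 reaches an accepting state first via the path p0 → p4 → p5 → p1 on input 011.
No string of length < 3 is accepted (BFS exhausts all shorter strings without reaching an accepting state), and 011 is the lexicographically least accepting string of length 3.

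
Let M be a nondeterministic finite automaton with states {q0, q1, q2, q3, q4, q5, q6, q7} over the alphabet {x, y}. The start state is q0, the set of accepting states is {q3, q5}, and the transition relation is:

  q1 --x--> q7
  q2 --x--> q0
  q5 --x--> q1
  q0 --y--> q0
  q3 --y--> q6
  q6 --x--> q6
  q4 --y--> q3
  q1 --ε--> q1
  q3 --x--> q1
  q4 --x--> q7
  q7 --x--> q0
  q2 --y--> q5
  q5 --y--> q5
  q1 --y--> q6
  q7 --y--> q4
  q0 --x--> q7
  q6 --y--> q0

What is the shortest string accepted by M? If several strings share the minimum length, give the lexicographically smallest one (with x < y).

xyy

A breadth-first search from q0 reaches an accepting state first via the path q0 → q7 → q4 → q3 on input xyy.
No string of length < 3 is accepted (BFS exhausts all shorter strings without reaching an accepting state), and xyy is the lexicographically least accepting string of length 3.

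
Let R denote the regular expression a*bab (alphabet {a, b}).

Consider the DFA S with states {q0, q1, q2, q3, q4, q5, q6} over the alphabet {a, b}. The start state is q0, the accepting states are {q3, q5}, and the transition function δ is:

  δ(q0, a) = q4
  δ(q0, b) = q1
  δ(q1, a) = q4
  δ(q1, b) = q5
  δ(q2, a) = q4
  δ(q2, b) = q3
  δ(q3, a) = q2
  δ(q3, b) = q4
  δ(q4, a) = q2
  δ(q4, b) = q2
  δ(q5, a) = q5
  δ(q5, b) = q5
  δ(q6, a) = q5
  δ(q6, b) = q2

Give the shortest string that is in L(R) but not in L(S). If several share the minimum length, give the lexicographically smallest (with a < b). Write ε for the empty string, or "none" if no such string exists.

The string bab is accepted by R but not by S.
No shorter string lies in the difference, and bab is the lexicographically first length-3 string in L(R) \ L(S).

bab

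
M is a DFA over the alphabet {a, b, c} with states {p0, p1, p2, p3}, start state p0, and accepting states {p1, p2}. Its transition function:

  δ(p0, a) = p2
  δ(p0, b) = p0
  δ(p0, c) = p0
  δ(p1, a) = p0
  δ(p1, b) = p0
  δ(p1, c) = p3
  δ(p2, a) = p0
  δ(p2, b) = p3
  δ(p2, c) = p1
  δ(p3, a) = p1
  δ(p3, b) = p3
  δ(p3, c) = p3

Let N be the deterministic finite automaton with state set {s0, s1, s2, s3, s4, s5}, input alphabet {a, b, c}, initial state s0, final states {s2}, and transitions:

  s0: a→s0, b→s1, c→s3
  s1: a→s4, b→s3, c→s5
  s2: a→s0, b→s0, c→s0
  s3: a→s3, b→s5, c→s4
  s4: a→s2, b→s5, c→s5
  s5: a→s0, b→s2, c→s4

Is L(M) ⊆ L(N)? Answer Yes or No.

The string a is in L(M) but not in L(N).
So L(M) ⊄ L(N).

No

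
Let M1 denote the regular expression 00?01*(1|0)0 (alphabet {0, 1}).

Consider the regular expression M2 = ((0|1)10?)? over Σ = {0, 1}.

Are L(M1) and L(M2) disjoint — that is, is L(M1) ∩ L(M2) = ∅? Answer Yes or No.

Converting the expression M1 to a DFA (subset construction, then merging equivalent states) gives the minimal DFA with states {r0, r1, r2, r3, r4, r5, r6}, start state r0, accepting states {r5, r6} and transitions r0: 0→r1, 1→r2; r1: 0→r3, 1→r2; r2: 0→r2, 1→r2; r3: 0→r4, 1→r4; r4: 0→r5, 1→r4; r5: 0→r6, 1→r2; r6: 0→r2, 1→r2.
Converting the expression M2 to a DFA (subset construction, then merging equivalent states) gives the minimal DFA with states {t0, t1, t2, t3, t4}, start state t0, accepting states {t0, t3, t4} and transitions t0: 0→t1, 1→t1; t1: 0→t2, 1→t3; t2: 0→t2, 1→t2; t3: 0→t4, 1→t2; t4: 0→t2, 1→t2.
Exploring the product automaton M1 × M2 from the start pair (r0, t0), following both machines on each input symbol, reaches 10 state pairs: (r0, t0), (r1, t1), (r2, t1), (r3, t2), (r2, t3), (r2, t2), (r4, t2), (r2, t4), (r5, t2), (r6, t2).
M1 accepts in {r5, r6} and M2 accepts in {t0, t3, t4}; no reachable pair has both components accepting, so no string drives both machines to acceptance simultaneously and L(M1) ∩ L(M2) = ∅.
So no string is accepted by both, and the intersection is empty.

Yes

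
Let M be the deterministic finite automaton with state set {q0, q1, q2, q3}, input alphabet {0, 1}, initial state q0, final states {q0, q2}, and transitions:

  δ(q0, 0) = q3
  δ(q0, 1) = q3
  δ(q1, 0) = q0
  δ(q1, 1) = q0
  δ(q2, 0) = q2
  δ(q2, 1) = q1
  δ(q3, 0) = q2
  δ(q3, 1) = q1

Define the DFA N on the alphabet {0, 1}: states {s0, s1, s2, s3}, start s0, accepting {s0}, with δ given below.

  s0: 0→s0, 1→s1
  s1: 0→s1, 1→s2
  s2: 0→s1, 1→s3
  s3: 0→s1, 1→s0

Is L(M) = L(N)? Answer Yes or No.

The string 10 is accepted by M but rejected by N.
So L(M) ≠ L(N).

No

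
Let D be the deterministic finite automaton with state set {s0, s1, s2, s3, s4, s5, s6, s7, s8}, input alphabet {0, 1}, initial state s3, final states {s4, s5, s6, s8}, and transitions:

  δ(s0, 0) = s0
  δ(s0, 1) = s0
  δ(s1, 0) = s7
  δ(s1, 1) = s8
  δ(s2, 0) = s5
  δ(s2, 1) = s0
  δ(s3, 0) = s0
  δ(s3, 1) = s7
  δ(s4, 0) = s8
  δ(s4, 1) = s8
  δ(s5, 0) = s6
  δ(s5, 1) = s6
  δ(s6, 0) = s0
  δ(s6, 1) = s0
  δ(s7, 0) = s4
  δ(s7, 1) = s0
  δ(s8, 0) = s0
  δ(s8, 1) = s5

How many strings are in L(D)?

The useful subgraph on states {s3, s4, s5, s6, s7, s8} is acyclic, so L(D) is finite; the longest accepting path visits 6 useful states, giving maximum string length 5.
Counting accepting paths from s3 by length: 1 of length 2, 2 of length 3, 2 of length 4, 4 of length 5. Total 9.

9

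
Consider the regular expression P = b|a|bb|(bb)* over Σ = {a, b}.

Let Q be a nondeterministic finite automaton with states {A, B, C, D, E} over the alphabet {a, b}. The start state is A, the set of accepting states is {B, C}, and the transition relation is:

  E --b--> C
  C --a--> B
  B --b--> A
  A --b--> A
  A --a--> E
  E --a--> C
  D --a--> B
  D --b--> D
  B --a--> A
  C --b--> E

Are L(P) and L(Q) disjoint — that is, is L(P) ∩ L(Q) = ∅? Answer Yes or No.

Yes

Converting the expression P to a DFA (subset construction, then merging equivalent states) gives the minimal DFA with states {p0, p1, p2, p3, p4, p5}, start state p0, accepting states {p0, p1, p2, p4} and transitions p0: a→p1, b→p2; p1: a→p3, b→p3; p2: a→p3, b→p4; p3: a→p3, b→p3; p4: a→p3, b→p5; p5: a→p3, b→p4.
Exploring the product automaton P × Q from the start pair (p0, A), following both machines on each input symbol, reaches 9 state pairs: (p0, A), (p1, E), (p2, A), (p3, C), (p3, E), (p4, A), (p3, B), (p5, A), (p3, A).
P accepts in {p0, p1, p2, p4} and Q accepts in {B, C}; no reachable pair has both components accepting, so no string drives both machines to acceptance simultaneously and L(P) ∩ L(Q) = ∅.
So no string is accepted by both, and the intersection is empty.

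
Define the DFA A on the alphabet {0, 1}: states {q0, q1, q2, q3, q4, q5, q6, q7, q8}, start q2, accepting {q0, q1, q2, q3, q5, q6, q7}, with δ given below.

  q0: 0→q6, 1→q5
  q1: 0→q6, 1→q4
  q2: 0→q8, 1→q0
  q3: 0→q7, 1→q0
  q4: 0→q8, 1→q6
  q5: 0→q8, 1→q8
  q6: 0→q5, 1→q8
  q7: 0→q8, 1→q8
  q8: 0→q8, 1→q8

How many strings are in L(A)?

5

The useful subgraph on states {q0, q2, q5, q6} is acyclic, so L(A) is finite; the longest accepting path visits 4 useful states, giving maximum string length 3.
Counting accepting paths from q2 by length: 1 of length 0, 1 of length 1, 2 of length 2, 1 of length 3. Total 5.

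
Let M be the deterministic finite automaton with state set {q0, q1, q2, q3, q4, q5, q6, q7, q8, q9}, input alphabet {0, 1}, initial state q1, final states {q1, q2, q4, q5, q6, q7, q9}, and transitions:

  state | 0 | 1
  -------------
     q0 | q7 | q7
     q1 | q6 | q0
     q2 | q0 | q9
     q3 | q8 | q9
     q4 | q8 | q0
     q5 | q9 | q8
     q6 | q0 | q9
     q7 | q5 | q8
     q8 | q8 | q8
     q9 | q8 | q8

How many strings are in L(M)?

15

The useful subgraph on states {q0, q1, q5, q6, q7, q9} is acyclic, so L(M) is finite; the longest accepting path visits 6 useful states, giving maximum string length 5.
Counting accepting paths from q1 by length: 1 of length 0, 1 of length 1, 3 of length 2, 4 of length 3, 4 of length 4, 2 of length 5. Total 15.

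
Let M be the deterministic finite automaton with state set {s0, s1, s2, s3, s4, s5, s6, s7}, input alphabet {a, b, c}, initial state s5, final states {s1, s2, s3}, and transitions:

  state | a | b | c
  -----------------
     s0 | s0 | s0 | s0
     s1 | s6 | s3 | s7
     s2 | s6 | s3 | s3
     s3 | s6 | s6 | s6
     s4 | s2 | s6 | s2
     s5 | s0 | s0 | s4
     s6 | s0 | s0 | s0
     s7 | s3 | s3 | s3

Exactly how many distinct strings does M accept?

The useful subgraph on states {s2, s3, s4, s5} is acyclic, so L(M) is finite; the longest accepting path visits 4 useful states, giving maximum string length 3.
Counting accepting paths from s5 by length: 2 of length 2, 4 of length 3. Total 6.

6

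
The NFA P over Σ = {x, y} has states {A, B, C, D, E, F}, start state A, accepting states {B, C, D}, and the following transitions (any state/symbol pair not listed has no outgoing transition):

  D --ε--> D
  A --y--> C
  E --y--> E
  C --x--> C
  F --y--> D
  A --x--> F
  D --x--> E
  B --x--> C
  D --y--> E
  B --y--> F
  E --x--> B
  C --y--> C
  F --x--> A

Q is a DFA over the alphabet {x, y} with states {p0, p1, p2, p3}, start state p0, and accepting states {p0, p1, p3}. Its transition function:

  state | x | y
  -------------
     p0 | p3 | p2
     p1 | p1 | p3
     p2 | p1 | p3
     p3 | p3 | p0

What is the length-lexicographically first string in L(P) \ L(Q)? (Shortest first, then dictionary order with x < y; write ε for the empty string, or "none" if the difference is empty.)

The string y is accepted by P but not by Q.
No shorter string lies in the difference, and y is the lexicographically first length-1 string in L(P) \ L(Q).

y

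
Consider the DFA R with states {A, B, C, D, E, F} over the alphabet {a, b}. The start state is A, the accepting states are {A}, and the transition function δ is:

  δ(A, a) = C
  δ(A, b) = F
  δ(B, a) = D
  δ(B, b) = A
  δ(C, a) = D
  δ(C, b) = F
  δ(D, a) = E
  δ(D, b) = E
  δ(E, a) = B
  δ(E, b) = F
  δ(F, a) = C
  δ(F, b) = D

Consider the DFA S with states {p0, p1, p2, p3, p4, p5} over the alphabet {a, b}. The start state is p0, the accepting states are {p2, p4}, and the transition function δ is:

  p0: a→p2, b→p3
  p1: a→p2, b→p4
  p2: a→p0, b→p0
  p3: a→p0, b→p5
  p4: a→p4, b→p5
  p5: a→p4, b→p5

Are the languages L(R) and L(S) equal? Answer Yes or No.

The empty string ε is accepted by R but rejected by S.
So L(R) ≠ L(S).

No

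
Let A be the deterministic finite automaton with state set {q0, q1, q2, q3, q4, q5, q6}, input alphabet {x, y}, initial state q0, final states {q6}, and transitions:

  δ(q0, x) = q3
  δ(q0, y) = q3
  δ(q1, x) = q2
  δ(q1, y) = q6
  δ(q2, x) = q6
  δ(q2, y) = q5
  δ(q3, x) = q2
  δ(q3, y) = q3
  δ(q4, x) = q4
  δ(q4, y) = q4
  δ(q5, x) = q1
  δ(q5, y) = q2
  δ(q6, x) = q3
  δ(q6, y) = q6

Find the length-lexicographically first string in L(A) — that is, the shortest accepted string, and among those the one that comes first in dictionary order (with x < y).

xxx

A breadth-first search from q0 reaches an accepting state first via the path q0 → q3 → q2 → q6 on input xxx.
No string of length < 3 is accepted (BFS exhausts all shorter strings without reaching an accepting state), and xxx is the lexicographically least accepting string of length 3.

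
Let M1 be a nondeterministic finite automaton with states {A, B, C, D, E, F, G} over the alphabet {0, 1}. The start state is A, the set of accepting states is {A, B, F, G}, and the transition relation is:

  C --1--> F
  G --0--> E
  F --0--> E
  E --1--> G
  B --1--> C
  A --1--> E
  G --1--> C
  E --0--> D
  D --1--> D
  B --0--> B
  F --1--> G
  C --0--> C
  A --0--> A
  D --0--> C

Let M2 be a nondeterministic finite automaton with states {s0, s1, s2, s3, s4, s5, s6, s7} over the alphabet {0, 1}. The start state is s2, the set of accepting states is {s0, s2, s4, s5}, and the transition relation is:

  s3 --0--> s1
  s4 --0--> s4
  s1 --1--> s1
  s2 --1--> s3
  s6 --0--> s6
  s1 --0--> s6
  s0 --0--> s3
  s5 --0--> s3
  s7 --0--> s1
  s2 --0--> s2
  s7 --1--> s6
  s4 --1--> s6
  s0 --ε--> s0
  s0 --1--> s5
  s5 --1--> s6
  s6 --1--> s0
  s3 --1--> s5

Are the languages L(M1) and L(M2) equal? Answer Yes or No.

Exploring the product automaton M1 × M2 from the start pair (A, s2), following both machines on each input symbol, reaches 6 state pairs: (A, s2), (E, s3), (D, s1), (G, s5), (C, s6), (F, s0).
M1 accepts in {A, B, F, G} and M2 accepts in {s0, s2, s4, s5}. In every reachable pair the two components are either both accepting — (A, s2), (G, s5), (F, s0) — or both non-accepting, so no string is accepted by exactly one of the machines: L(M1) \ L(M2) and L(M2) \ L(M1) are both empty.
Hence every string is accepted by M1 iff it is accepted by M2, and the two languages coincide.

Yes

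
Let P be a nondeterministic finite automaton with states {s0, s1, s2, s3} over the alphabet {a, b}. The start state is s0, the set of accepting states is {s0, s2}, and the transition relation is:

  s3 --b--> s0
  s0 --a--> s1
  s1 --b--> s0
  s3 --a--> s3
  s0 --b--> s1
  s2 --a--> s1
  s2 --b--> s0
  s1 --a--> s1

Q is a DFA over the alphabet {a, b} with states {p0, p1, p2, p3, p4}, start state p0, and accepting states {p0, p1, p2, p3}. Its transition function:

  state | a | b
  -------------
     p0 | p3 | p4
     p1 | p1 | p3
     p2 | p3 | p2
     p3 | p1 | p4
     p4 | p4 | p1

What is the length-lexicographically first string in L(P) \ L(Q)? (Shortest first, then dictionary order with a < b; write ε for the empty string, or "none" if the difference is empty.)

ab

The string ab is accepted by P but not by Q.
No shorter string lies in the difference, and ab is the lexicographically first length-2 string in L(P) \ L(Q).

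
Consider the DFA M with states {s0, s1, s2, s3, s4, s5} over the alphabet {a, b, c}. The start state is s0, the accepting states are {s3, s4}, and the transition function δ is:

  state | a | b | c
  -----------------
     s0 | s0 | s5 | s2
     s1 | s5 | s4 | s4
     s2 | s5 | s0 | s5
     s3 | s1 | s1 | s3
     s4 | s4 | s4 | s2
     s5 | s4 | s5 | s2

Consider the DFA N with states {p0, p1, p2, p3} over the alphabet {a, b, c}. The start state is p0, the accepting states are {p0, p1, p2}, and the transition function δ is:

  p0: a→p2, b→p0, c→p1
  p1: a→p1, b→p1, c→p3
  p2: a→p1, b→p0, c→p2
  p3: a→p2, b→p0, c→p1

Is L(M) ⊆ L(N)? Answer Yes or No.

Yes

Exploring the product automaton M × N from the start pair (s0, p0), following both machines on each input symbol, reaches 13 state pairs: (s0, p0), (s0, p2), (s5, p0), (s2, p1), (s0, p1), (s2, p2), (s4, p2), (s5, p1), (s5, p3), (s2, p3), (s5, p2), (s4, p1), (s4, p0).
M accepts in {s3, s4} and N accepts in {p0, p1, p2}. The reachable pairs whose M-component is accepting are (s4, p2), (s4, p1), (s4, p0); in each of them the N-component is accepting too, so the product for L(M) \ L(N) (M-component accepting, N-component rejecting) has no reachable accepting pair and the difference is empty.
Hence every string in L(M) is also in L(N).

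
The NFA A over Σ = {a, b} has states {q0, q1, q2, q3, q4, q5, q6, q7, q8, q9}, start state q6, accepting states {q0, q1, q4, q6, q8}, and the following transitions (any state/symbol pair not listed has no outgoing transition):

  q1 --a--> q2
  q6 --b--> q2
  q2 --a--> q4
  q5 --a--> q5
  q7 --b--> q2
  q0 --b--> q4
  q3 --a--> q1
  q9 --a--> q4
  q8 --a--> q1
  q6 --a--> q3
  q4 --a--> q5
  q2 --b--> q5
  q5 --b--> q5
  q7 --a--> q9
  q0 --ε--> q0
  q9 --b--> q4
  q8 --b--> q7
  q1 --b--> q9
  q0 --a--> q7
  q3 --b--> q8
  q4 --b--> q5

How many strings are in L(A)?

The useful subgraph on states {q1, q2, q3, q4, q6, q7, q8, q9} is acyclic, so L(A) is finite; the longest accepting path visits 6 useful states, giving maximum string length 5.
Counting accepting paths from q6 by length: 1 of length 0, 3 of length 2, 1 of length 3, 3 of length 4, 6 of length 5. Total 14.

14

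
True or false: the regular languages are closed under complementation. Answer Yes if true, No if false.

Yes

Take a complete DFA for L and swap accepting and non-accepting states; the resulting DFA accepts exactly Σ* \ L.
So the regular languages are closed under complement.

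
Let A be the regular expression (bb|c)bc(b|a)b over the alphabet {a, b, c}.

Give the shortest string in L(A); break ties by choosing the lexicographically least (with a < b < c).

cbcab

By inspection of the expression, no string of length less than 5 matches, and cbcab is the lexicographically first match of length 5.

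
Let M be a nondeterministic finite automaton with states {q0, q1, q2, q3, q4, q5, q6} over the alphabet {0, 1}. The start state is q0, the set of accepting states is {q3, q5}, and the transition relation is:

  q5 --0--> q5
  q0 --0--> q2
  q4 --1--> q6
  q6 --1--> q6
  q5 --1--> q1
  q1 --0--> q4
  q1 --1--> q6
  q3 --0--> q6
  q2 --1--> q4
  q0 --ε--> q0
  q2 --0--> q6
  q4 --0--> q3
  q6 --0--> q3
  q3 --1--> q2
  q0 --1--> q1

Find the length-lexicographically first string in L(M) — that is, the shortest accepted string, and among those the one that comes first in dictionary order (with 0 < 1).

A breadth-first search from q0 reaches an accepting state first via the path q0 → q2 → q6 → q3 on input 000.
No string of length < 3 is accepted (BFS exhausts all shorter strings without reaching an accepting state), and 000 is the lexicographically least accepting string of length 3.

000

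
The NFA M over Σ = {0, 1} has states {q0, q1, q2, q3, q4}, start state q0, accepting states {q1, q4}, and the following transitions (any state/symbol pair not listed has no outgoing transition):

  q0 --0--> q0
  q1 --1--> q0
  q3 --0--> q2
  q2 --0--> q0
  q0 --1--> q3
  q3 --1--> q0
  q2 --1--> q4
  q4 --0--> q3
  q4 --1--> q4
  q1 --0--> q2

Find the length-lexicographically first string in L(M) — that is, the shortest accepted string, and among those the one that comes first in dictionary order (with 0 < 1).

101

A breadth-first search from q0 reaches an accepting state first via the path q0 → q3 → q2 → q4 on input 101.
No string of length < 3 is accepted (BFS exhausts all shorter strings without reaching an accepting state), and 101 is the lexicographically least accepting string of length 3.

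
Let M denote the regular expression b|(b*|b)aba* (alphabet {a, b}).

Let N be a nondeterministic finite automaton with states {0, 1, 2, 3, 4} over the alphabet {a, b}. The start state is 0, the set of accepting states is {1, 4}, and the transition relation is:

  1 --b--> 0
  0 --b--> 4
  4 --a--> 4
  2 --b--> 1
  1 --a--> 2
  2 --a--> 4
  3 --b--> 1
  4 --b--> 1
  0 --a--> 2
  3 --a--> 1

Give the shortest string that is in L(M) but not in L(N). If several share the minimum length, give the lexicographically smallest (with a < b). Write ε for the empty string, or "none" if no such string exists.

aba

The string aba is accepted by M but not by N.
No shorter string lies in the difference, and aba is the lexicographically first length-3 string in L(M) \ L(N).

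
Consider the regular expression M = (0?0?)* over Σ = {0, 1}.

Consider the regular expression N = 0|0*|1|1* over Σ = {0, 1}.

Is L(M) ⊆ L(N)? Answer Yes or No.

Yes

Converting the expression M to a DFA (subset construction, then merging equivalent states) gives the minimal DFA with states {m0, m1}, start state m0, accepting states {m0} and transitions m0: 0→m0, 1→m1; m1: 0→m1, 1→m1.
Converting the expression N to a DFA (subset construction, then merging equivalent states) gives the minimal DFA with states {n0, n1, n2, n3}, start state n0, accepting states {n0, n1, n2} and transitions n0: 0→n1, 1→n2; n1: 0→n1, 1→n3; n2: 0→n3, 1→n2; n3: 0→n3, 1→n3.
Exploring the product automaton M × N from the start pair (m0, n0), following both machines on each input symbol, reaches 4 state pairs: (m0, n0), (m0, n1), (m1, n2), (m1, n3).
M accepts in {m0} and N accepts in {n0, n1, n2}. The reachable pairs whose M-component is accepting are (m0, n0), (m0, n1); in each of them the N-component is accepting too, so the product for L(M) \ L(N) (M-component accepting, N-component rejecting) has no reachable accepting pair and the difference is empty.
Hence every string in L(M) is also in L(N).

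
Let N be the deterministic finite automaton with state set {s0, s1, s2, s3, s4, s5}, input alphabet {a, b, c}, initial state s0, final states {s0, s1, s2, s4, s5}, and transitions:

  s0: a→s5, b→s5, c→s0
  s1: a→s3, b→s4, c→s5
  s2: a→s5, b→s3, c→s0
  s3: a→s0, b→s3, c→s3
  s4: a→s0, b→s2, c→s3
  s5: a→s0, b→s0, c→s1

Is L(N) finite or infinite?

State s0 is reachable from the start and can reach an accepting state, and it lies on the cycle s0 → s0.
Traversing that cycle any number of times yields accepted strings of unbounded length, so the language is infinite.

infinite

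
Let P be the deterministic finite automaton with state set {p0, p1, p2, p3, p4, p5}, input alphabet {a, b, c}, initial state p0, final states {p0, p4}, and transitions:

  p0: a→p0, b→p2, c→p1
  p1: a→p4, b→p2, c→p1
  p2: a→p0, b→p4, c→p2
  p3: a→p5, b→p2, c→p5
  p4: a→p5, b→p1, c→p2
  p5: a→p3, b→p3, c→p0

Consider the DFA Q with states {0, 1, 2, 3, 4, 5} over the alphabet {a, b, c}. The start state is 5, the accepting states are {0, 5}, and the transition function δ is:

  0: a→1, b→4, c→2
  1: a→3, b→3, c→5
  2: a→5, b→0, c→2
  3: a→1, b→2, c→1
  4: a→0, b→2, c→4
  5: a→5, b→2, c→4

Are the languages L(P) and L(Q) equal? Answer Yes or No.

Exploring the product automaton P × Q from the start pair (p0, 5), following both machines on each input symbol, reaches 6 state pairs: (p0, 5), (p2, 2), (p1, 4), (p4, 0), (p5, 1), (p3, 3).
P accepts in {p0, p4} and Q accepts in {0, 5}. In every reachable pair the two components are either both accepting — (p0, 5), (p4, 0) — or both non-accepting, so no string is accepted by exactly one of the machines: L(P) \ L(Q) and L(Q) \ L(P) are both empty.
Hence every string is accepted by P iff it is accepted by Q, and the two languages coincide.

Yes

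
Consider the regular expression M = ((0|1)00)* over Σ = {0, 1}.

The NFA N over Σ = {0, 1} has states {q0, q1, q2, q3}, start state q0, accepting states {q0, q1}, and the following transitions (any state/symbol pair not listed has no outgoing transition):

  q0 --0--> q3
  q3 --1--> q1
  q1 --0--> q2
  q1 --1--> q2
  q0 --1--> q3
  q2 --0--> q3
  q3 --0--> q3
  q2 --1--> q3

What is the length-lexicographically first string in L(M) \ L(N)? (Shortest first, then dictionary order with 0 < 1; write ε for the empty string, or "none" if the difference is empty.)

The string 000 is accepted by M but not by N.
No shorter string lies in the difference, and 000 is the lexicographically first length-3 string in L(M) \ L(N).

000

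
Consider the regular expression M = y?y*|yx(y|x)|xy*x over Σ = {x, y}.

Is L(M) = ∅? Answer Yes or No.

No

The empty string ε matches the expression, so it belongs to L(M).
Since L(M) contains at least one string, it is not empty.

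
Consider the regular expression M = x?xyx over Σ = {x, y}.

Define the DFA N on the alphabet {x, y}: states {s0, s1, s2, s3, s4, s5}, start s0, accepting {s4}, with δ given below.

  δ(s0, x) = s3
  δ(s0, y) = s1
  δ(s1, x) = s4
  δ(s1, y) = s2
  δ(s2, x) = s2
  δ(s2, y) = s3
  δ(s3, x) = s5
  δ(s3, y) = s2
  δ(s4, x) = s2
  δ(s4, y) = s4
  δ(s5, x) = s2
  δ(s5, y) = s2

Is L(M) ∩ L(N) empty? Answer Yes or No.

Converting the expression M to a DFA (subset construction, then merging equivalent states) gives the minimal DFA with states {m0, m1, m2, m3, m4, m5}, start state m0, accepting states {m5} and transitions m0: x→m1, y→m2; m1: x→m3, y→m4; m2: x→m2, y→m2; m3: x→m2, y→m4; m4: x→m5, y→m2; m5: x→m2, y→m2.
Exploring the product automaton M × N from the start pair (m0, s0), following both machines on each input symbol, reaches 10 state pairs: (m0, s0), (m1, s3), (m2, s1), (m3, s5), (m4, s2), (m2, s4), (m2, s2), (m5, s2), (m2, s3), (m2, s5).
M accepts in {m5} and N accepts in {s4}; no reachable pair has both components accepting, so no string drives both machines to acceptance simultaneously and L(M) ∩ L(N) = ∅.
So no string is accepted by both, and the intersection is empty.

Yes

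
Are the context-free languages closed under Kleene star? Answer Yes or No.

Yes

If S₁ is the start symbol of a grammar for L, the grammar with new start symbol S and productions S → S₁S | ε generates L*.
So the context-free languages are closed under Kleene star.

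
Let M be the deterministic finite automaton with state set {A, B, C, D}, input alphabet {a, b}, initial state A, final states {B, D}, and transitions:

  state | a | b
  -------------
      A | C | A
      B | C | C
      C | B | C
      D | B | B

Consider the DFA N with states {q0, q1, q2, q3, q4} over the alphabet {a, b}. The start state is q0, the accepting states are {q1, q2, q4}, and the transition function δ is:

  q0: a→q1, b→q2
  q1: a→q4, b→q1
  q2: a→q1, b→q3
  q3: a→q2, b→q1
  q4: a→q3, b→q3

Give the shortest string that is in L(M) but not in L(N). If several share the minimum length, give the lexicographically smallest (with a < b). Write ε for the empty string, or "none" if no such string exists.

bbbaa

The string bbbaa is accepted by M but not by N.
No shorter string lies in the difference, and bbbaa is the lexicographically first length-5 string in L(M) \ L(N).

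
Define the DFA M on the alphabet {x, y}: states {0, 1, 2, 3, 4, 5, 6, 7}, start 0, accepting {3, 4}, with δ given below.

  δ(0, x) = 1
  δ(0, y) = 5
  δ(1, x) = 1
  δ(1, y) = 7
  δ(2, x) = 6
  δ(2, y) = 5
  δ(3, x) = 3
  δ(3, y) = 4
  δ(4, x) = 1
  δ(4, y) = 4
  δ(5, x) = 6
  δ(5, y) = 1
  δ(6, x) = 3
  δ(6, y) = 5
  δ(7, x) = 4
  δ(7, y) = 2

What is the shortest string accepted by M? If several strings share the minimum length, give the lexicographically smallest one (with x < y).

xyx

A breadth-first search from 0 reaches an accepting state first via the path 0 → 1 → 7 → 4 on input xyx.
No string of length < 3 is accepted (BFS exhausts all shorter strings without reaching an accepting state), and xyx is the lexicographically least accepting string of length 3.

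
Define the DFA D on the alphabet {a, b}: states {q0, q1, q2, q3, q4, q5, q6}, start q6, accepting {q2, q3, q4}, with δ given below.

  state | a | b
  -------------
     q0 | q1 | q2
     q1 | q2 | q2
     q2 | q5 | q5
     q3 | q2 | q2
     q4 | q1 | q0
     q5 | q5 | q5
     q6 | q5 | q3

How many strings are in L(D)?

The useful subgraph on states {q2, q3, q6} is acyclic, so L(D) is finite; the longest accepting path visits 3 useful states, giving maximum string length 2.
Counting accepting paths from q6 by length: 1 of length 1, 2 of length 2. Total 3.

3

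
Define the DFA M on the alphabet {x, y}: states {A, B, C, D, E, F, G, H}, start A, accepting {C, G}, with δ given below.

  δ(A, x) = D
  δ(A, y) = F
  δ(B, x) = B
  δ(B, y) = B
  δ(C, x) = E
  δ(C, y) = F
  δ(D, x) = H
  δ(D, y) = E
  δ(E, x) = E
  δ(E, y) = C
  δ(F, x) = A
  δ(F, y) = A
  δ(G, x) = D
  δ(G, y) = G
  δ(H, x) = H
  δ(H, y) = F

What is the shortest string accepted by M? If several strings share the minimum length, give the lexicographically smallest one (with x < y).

A breadth-first search from A reaches an accepting state first via the path A → D → E → C on input xyy.
No string of length < 3 is accepted (BFS exhausts all shorter strings without reaching an accepting state), and xyy is the lexicographically least accepting string of length 3.

xyy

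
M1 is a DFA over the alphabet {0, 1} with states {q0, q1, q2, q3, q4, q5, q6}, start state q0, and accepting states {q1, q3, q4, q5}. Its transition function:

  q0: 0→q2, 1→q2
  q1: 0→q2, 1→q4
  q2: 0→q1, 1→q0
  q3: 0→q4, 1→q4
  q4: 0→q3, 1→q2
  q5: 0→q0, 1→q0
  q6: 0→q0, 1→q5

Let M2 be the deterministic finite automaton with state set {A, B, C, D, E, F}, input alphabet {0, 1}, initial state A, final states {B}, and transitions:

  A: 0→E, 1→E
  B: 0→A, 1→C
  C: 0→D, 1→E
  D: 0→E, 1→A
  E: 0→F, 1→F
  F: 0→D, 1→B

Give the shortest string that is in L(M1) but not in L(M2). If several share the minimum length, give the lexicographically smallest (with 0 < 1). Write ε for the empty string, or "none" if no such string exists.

00

The string 00 is accepted by M1 but not by M2.
No shorter string lies in the difference, and 00 is the lexicographically first length-2 string in L(M1) \ L(M2).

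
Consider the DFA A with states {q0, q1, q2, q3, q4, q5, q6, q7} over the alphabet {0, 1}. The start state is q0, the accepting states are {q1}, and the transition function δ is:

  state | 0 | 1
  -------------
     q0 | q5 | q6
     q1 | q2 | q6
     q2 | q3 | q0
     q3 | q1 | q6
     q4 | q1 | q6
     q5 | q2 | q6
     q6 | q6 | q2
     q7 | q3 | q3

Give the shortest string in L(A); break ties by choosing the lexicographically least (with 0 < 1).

0000

A breadth-first search from q0 reaches an accepting state first via the path q0 → q5 → q2 → q3 → q1 on input 0000.
No string of length < 4 is accepted (BFS exhausts all shorter strings without reaching an accepting state), and 0000 is the lexicographically least accepting string of length 4.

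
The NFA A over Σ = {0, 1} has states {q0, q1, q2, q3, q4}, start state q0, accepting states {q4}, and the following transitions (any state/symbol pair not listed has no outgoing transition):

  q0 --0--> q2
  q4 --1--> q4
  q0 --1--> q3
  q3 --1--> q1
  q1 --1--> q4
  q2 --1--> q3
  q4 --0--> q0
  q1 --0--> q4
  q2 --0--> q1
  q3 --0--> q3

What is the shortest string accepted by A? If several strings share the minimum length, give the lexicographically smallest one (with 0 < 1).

A breadth-first search from q0 reaches an accepting state first via the path q0 → q2 → q1 → q4 on input 000.
No string of length < 3 is accepted (BFS exhausts all shorter strings without reaching an accepting state), and 000 is the lexicographically least accepting string of length 3.

000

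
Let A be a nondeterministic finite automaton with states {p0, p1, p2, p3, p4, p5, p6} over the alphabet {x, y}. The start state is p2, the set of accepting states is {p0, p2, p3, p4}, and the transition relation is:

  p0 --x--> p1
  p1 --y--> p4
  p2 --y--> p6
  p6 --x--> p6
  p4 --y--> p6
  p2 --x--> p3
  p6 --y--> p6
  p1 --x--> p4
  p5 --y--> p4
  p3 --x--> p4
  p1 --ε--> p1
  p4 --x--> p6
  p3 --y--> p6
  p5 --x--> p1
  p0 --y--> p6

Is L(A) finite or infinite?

The useful states (reachable from p2 and able to reach an accepting state) are {p2, p3, p4}.
Restricted to these states the transition graph has no cycle, so every accepting path has bounded length and L is finite.

finite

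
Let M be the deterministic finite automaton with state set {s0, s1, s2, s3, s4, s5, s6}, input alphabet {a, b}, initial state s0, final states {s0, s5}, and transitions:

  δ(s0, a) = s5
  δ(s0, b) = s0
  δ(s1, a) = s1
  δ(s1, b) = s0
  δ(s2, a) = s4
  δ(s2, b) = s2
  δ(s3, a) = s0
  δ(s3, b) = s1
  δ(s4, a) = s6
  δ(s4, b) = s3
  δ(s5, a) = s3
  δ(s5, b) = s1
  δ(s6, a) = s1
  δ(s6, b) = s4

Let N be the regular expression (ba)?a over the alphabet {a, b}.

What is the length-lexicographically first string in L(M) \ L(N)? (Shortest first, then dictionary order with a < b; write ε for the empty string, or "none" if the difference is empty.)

The empty string ε is accepted by M but not by N.
Since ε is the unique shortest string, it is the required witness.

ε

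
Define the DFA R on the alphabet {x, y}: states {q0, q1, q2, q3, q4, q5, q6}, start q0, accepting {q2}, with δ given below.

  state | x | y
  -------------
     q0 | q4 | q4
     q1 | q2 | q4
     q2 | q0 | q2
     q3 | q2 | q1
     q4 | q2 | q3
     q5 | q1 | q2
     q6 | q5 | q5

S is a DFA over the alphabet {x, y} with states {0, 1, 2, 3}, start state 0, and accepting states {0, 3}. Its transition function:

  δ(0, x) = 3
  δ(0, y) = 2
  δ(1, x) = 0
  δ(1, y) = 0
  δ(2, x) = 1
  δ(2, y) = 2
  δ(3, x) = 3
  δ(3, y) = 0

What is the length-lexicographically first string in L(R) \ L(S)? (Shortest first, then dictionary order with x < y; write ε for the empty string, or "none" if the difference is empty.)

yx

The string yx is accepted by R but not by S.
No shorter string lies in the difference, and yx is the lexicographically first length-2 string in L(R) \ L(S).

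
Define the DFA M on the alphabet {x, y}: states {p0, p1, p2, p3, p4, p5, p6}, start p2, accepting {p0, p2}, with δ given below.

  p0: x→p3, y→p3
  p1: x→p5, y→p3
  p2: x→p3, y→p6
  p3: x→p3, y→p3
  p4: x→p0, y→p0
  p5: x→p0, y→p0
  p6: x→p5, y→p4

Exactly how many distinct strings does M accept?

5

The useful subgraph on states {p0, p2, p4, p5, p6} is acyclic, so L(M) is finite; the longest accepting path visits 4 useful states, giving maximum string length 3.
Counting accepting paths from p2 by length: 1 of length 0, 4 of length 3. Total 5.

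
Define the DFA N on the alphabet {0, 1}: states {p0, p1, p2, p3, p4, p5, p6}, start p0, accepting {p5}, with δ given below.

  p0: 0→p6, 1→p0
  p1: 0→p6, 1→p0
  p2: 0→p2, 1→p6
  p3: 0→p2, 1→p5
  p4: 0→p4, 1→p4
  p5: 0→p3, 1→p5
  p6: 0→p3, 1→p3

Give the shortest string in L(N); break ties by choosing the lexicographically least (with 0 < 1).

A breadth-first search from p0 reaches an accepting state first via the path p0 → p6 → p3 → p5 on input 001.
No string of length < 3 is accepted (BFS exhausts all shorter strings without reaching an accepting state), and 001 is the lexicographically least accepting string of length 3.

001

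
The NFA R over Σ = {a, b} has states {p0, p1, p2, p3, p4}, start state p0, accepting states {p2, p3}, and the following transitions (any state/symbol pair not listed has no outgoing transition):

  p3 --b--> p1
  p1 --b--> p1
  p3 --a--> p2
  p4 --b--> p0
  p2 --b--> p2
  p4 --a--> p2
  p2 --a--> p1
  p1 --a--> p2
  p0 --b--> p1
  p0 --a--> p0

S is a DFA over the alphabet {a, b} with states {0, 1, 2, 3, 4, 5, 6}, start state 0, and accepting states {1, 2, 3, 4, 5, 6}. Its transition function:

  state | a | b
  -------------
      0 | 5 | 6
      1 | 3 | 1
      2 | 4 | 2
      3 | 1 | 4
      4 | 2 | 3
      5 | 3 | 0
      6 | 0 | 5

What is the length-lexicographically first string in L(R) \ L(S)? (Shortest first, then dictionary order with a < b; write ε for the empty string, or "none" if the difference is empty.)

The string ba is accepted by R but not by S.
No shorter string lies in the difference, and ba is the lexicographically first length-2 string in L(R) \ L(S).

ba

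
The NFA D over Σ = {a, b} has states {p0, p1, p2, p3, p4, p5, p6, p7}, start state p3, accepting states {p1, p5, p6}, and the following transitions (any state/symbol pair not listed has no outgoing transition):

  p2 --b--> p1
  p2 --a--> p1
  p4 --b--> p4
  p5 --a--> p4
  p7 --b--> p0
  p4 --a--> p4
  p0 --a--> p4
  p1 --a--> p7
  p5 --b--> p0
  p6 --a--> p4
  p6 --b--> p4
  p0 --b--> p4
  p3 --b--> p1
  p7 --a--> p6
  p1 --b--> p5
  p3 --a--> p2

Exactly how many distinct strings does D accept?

The useful subgraph on states {p1, p2, p3, p5, p6, p7} is acyclic, so L(D) is finite; the longest accepting path visits 5 useful states, giving maximum string length 4.
Counting accepting paths from p3 by length: 1 of length 1, 3 of length 2, 3 of length 3, 2 of length 4. Total 9.

9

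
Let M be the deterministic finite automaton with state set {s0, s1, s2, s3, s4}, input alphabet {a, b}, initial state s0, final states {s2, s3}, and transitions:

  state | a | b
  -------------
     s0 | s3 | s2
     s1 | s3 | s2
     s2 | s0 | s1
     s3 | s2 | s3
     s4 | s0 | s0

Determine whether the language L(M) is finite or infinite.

infinite

State s0 is reachable from the start and can reach an accepting state, and it lies on the cycle s0 → s2 → s0.
Traversing that cycle any number of times yields accepted strings of unbounded length, so the language is infinite.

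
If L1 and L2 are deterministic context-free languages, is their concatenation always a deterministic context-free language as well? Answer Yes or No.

No

Take L₁ = {ε, c} (finite, hence regular and DCFL) and L₂ = {c aⁿbⁿ : n≥0} ∪ {cc aⁿb²ⁿ : n≥0} (a DCFL: the number of leading c's tells the DPDA whether to pop one stack symbol per b or per two b's). Then L₁L₂ ∩ cca⁺b* = {cc aⁿbⁿ : n≥1} ∪ {cc aⁿb²ⁿ : n≥1}. If L₁L₂ were a DCFL, so would be this intersection with a regular set, and a DPDA for it started from its configuration after reading cc would accept {aⁿbⁿ : n≥1} ∪ {aⁿb²ⁿ : n≥1}, which no deterministic PDA accepts (a DPDA for it would have a single run on aⁿb²ⁿ, accepting after the prefix aⁿbⁿ and accepting again after n more b's; an ordinary PDA that simulates it on a's and b's and, at any moment when it is accepting, may switch to reading only a fresh letter d while feeding each d to the simulation as a b, would accept aⁱbʲdᵏ (k≥1) exactly when both aⁱbʲ and aⁱbʲ⁺ᵏ are in the language, i.e. its language intersected with the regular set a*b*d⁺ would be exactly {aⁿbⁿdⁿ : n≥1} — impossible, since context-free languages are closed under intersection with regular sets and {aⁿbⁿdⁿ} is not context-free). Hence L₁L₂ is not a DCFL.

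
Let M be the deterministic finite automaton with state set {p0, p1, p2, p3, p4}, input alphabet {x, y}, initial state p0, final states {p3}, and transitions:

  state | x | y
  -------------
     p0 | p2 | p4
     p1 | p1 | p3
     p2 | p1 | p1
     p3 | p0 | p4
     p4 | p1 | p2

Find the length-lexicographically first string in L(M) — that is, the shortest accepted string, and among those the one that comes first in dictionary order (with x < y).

xxy

A breadth-first search from p0 reaches an accepting state first via the path p0 → p2 → p1 → p3 on input xxy.
No string of length < 3 is accepted (BFS exhausts all shorter strings without reaching an accepting state), and xxy is the lexicographically least accepting string of length 3.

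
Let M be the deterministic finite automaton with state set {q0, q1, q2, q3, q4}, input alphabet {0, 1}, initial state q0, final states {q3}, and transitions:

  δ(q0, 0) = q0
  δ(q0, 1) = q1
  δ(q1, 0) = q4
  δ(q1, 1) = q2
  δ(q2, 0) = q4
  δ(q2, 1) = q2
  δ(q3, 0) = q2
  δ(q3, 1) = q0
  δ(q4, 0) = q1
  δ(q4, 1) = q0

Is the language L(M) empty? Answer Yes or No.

Yes

The states reachable from the start state are {q0, q1, q2, q4}.
None of the accepting states {q3} is reachable, so no string is accepted and L(M) = ∅.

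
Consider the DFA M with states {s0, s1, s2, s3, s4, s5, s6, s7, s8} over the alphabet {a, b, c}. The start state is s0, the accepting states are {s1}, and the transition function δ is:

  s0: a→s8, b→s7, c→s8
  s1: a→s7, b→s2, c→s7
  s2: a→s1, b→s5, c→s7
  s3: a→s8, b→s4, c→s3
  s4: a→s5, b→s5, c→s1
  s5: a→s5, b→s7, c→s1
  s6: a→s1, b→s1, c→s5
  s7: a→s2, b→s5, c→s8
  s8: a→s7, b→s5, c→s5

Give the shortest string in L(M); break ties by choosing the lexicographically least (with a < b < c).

A breadth-first search from s0 reaches an accepting state first via the path s0 → s8 → s5 → s1 on input abc.
No string of length < 3 is accepted (BFS exhausts all shorter strings without reaching an accepting state), and abc is the lexicographically least accepting string of length 3.

abc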